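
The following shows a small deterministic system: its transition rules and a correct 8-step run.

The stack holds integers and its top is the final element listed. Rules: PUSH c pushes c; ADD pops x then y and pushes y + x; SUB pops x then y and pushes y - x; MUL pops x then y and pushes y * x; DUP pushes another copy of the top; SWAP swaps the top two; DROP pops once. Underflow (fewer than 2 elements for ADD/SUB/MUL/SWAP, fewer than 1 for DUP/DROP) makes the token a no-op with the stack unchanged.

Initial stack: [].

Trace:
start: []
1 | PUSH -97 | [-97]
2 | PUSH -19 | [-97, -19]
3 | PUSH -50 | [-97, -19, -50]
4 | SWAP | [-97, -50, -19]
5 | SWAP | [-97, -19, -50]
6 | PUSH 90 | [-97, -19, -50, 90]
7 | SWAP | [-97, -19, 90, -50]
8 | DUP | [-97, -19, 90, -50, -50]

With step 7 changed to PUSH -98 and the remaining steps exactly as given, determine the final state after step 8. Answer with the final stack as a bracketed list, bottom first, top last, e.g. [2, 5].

(re-executing from step 7 with the substitution; state before step 7: [-97, -19, -50, 90])
7 | PUSH -98 | [-97, -19, -50, 90, -98]
8 | DUP | [-97, -19, -50, 90, -98, -98]

[-97, -19, -50, 90, -98, -98]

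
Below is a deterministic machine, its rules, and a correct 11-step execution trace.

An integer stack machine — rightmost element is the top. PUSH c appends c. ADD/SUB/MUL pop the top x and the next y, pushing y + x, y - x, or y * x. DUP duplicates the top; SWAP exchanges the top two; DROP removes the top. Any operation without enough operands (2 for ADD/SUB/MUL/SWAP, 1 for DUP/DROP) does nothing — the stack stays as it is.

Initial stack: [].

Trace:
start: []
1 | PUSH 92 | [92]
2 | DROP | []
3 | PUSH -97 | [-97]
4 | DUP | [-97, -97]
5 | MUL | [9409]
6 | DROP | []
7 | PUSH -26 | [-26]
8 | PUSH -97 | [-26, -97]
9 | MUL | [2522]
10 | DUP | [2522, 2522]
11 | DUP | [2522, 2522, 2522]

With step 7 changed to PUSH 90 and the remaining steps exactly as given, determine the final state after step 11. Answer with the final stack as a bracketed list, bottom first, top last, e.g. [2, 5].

(re-executing from step 7 with the substitution; state before step 7: [])
7 | PUSH 90 | [90]
8 | PUSH -97 | [90, -97]
9 | MUL | [-8730]
10 | DUP | [-8730, -8730]
11 | DUP | [-8730, -8730, -8730]

[-8730, -8730, -8730]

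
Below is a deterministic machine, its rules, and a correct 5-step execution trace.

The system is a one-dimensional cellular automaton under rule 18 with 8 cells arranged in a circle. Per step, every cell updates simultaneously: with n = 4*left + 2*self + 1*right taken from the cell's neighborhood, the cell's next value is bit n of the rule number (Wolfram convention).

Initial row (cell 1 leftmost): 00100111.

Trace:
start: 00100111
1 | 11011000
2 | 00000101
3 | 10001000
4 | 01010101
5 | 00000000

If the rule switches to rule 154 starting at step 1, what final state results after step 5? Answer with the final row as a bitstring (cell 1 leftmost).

(re-executing steps 1..5 under rule 154; state before step 1: 00100111)
1 | 11011110
2 | 10011100
3 | 01111011
4 | 01110010
5 | 11101101

11101101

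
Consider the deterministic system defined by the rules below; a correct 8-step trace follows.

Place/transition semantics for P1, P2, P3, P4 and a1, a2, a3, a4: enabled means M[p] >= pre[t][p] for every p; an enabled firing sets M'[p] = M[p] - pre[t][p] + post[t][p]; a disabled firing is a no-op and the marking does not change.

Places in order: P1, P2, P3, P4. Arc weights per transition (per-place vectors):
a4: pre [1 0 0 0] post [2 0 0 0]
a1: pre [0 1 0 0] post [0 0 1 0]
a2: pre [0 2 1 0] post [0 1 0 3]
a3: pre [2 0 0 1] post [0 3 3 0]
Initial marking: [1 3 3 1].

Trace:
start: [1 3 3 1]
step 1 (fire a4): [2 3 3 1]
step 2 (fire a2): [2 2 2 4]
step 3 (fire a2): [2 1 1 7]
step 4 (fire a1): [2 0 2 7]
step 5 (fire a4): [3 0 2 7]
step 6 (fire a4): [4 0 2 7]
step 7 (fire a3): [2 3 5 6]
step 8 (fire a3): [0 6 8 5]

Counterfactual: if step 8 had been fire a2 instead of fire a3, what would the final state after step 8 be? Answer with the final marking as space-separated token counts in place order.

(re-executing from step 8 with the substitution; state before step 8: [2 3 5 6])
step 8 (fire a2): [2 2 4 9]

2 2 4 9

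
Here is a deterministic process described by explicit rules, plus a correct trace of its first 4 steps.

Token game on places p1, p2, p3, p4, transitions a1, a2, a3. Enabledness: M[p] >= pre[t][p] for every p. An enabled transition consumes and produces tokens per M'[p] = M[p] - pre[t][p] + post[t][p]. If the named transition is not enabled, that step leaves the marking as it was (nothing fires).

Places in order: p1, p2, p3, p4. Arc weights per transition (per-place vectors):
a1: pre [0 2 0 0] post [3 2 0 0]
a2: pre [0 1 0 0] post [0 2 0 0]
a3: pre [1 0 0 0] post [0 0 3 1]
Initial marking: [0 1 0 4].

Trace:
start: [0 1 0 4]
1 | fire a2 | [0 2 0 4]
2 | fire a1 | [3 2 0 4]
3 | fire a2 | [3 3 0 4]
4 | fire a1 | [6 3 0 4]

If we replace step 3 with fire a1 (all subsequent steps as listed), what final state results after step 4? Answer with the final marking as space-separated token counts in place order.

(re-executing from step 3 with the substitution; state before step 3: [3 2 0 4])
3 | fire a1 | [6 2 0 4]
4 | fire a1 | [9 2 0 4]

9 2 0 4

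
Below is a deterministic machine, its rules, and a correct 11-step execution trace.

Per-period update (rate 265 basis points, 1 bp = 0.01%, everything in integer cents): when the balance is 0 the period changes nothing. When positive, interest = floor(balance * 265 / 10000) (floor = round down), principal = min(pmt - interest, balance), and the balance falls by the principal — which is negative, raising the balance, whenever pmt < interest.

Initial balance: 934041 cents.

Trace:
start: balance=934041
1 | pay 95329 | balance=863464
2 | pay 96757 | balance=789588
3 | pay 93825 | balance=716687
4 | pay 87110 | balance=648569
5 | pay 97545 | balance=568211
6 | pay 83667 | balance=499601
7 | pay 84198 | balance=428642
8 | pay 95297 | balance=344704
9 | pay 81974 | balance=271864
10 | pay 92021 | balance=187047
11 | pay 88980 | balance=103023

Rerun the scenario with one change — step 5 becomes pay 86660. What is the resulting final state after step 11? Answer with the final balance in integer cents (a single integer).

(re-executing from step 5 with the substitution; state before step 5: balance=648569)
5 | pay 86660 | balance=579096
6 | pay 83667 | balance=510775
7 | pay 84198 | balance=440112
8 | pay 95297 | balance=356477
9 | pay 81974 | balance=283949
10 | pay 92021 | balance=199452
11 | pay 88980 | balance=115757

115757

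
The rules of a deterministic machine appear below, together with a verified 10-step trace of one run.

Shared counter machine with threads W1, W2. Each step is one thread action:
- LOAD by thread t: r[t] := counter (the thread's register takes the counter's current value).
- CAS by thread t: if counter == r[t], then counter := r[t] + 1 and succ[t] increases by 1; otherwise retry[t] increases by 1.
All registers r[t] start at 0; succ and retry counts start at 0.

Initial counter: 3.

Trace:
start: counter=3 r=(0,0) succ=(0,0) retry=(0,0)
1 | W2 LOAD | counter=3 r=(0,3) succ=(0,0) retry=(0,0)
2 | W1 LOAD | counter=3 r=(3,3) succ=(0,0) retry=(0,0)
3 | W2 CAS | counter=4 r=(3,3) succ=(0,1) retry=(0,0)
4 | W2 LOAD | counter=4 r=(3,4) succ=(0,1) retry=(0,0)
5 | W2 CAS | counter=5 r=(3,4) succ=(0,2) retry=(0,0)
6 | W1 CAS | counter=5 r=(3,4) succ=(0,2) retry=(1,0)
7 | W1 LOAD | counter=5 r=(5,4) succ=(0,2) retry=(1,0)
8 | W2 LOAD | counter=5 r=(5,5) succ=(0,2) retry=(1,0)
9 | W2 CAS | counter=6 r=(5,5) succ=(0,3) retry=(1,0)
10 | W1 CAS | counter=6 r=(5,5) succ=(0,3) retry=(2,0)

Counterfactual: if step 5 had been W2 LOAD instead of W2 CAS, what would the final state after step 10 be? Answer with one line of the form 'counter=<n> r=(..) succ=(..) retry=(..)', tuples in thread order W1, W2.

counter=5 r=(4,4) succ=(0,2) retry=(2,0)

(re-executing from step 5 with the substitution; state before step 5: counter=4 r=(3,4) succ=(0,1) retry=(0,0))
5 | W2 LOAD | counter=4 r=(3,4) succ=(0,1) retry=(0,0)
6 | W1 CAS | counter=4 r=(3,4) succ=(0,1) retry=(1,0)
7 | W1 LOAD | counter=4 r=(4,4) succ=(0,1) retry=(1,0)
8 | W2 LOAD | counter=4 r=(4,4) succ=(0,1) retry=(1,0)
9 | W2 CAS | counter=5 r=(4,4) succ=(0,2) retry=(1,0)
10 | W1 CAS | counter=5 r=(4,4) succ=(0,2) retry=(2,0)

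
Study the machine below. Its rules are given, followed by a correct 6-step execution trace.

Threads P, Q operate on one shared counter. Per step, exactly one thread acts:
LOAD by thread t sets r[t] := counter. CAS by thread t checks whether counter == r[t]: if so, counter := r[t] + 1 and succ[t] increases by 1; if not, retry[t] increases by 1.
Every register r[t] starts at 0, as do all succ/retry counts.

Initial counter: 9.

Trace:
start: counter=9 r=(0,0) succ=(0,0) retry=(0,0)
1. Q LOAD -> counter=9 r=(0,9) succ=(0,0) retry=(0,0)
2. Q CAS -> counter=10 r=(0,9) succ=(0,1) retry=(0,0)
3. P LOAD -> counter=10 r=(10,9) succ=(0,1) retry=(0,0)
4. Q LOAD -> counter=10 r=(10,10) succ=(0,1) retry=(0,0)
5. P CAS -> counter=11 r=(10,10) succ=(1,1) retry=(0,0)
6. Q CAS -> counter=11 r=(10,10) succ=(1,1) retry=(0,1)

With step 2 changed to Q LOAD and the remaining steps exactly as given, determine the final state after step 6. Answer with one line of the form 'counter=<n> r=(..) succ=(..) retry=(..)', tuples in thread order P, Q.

(re-executing from step 2 with the substitution; state before step 2: counter=9 r=(0,9) succ=(0,0) retry=(0,0))
2. Q LOAD -> counter=9 r=(0,9) succ=(0,0) retry=(0,0)
3. P LOAD -> counter=9 r=(9,9) succ=(0,0) retry=(0,0)
4. Q LOAD -> counter=9 r=(9,9) succ=(0,0) retry=(0,0)
5. P CAS -> counter=10 r=(9,9) succ=(1,0) retry=(0,0)
6. Q CAS -> counter=10 r=(9,9) succ=(1,0) retry=(0,1)

counter=10 r=(9,9) succ=(1,0) retry=(0,1)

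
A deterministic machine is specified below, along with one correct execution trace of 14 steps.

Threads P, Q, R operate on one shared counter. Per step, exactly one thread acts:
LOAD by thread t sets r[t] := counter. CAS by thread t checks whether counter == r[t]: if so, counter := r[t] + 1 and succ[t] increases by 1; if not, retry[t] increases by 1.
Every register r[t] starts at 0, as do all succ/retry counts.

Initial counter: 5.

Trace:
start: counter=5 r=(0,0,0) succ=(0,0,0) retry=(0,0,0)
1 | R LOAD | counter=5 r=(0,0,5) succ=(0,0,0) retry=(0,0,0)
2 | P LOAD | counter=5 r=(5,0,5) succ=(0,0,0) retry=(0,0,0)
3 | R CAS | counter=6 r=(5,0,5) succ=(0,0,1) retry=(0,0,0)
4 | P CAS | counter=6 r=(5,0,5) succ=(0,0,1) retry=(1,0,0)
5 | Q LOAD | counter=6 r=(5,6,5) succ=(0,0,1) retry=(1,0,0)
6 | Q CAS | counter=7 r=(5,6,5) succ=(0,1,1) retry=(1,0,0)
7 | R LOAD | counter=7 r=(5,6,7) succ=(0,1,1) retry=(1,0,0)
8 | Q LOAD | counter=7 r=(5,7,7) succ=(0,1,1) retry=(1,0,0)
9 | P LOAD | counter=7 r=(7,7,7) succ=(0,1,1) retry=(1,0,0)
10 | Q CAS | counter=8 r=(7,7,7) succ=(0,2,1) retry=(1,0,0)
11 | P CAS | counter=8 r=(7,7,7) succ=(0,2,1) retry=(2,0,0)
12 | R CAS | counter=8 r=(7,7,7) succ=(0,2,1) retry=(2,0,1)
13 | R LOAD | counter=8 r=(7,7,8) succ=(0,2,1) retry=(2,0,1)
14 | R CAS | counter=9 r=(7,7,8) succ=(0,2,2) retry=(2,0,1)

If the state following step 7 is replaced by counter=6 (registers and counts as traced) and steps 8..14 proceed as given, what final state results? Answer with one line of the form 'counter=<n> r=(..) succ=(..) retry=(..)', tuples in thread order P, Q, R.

state after step 7 := counter=6 r=(5,6,7) succ=(0,1,1) retry=(1,0,0)
8 | Q LOAD | counter=6 r=(5,6,7) succ=(0,1,1) retry=(1,0,0)
9 | P LOAD | counter=6 r=(6,6,7) succ=(0,1,1) retry=(1,0,0)
10 | Q CAS | counter=7 r=(6,6,7) succ=(0,2,1) retry=(1,0,0)
11 | P CAS | counter=7 r=(6,6,7) succ=(0,2,1) retry=(2,0,0)
12 | R CAS | counter=8 r=(6,6,7) succ=(0,2,2) retry=(2,0,0)
13 | R LOAD | counter=8 r=(6,6,8) succ=(0,2,2) retry=(2,0,0)
14 | R CAS | counter=9 r=(6,6,8) succ=(0,2,3) retry=(2,0,0)

counter=9 r=(6,6,8) succ=(0,2,3) retry=(2,0,0)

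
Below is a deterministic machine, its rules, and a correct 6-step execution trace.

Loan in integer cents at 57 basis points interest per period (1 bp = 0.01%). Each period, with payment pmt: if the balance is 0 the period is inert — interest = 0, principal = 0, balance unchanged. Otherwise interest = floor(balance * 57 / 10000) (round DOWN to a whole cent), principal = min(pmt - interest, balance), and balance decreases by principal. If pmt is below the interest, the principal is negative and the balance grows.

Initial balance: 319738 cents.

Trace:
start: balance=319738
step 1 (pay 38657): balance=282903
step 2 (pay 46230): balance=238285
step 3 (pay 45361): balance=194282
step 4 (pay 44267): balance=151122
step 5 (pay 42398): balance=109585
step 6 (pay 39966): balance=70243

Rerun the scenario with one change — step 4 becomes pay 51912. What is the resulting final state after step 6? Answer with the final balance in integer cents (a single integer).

62510

(re-executing from step 4 with the substitution; state before step 4: balance=194282)
step 4 (pay 51912): balance=143477
step 5 (pay 42398): balance=101896
step 6 (pay 39966): balance=62510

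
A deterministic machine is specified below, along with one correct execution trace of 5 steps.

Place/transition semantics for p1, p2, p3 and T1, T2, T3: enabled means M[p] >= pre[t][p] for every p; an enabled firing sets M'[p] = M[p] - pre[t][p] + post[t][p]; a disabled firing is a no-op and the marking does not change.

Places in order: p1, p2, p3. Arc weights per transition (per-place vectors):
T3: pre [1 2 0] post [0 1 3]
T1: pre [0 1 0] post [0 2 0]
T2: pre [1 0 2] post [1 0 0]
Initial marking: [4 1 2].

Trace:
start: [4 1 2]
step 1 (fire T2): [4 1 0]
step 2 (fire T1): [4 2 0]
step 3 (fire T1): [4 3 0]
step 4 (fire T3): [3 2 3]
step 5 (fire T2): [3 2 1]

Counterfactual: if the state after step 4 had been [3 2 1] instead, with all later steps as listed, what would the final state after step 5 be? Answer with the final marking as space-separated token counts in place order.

state after step 4 := [3 2 1]
step 5 (fire T2): [3 2 1]

3 2 1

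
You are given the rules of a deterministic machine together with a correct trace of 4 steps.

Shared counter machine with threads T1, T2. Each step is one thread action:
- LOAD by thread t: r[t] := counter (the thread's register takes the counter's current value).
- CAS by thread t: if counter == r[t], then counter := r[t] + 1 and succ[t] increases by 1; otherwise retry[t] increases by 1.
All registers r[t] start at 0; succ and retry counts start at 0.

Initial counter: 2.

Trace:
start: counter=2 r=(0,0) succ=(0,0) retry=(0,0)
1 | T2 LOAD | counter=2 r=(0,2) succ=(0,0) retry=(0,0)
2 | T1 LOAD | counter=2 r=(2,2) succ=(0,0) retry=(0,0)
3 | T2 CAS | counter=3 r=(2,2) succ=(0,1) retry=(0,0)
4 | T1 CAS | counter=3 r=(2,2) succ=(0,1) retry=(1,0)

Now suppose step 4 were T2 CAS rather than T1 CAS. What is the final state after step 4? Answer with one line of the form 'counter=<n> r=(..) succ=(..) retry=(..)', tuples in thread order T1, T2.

counter=3 r=(2,2) succ=(0,1) retry=(0,1)

(re-executing from step 4 with the substitution; state before step 4: counter=3 r=(2,2) succ=(0,1) retry=(0,0))
4 | T2 CAS | counter=3 r=(2,2) succ=(0,1) retry=(0,1)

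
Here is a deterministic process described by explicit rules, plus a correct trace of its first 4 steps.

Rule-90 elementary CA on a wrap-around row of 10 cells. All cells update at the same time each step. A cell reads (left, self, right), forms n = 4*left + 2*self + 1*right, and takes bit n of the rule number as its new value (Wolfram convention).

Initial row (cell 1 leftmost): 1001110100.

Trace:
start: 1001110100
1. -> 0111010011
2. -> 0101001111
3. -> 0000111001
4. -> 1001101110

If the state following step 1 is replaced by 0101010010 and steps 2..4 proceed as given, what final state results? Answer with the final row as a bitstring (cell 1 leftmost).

0110110101

state after step 1 := 0101010010
2. -> 1000001101
3. -> 1100011101
4. -> 0110110101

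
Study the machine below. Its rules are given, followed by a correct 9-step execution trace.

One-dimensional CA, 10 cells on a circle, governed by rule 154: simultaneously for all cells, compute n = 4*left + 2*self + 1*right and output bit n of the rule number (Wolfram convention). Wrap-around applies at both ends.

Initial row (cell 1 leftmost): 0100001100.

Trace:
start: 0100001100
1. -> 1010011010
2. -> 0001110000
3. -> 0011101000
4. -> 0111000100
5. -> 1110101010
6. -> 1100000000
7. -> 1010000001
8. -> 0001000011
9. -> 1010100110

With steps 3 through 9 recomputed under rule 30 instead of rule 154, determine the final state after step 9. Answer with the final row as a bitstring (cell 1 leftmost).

0010111000

(re-executing steps 3..9 under rule 30; state before step 3: 0001110000)
3. -> 0011001000
4. -> 0110111100
5. -> 1100100010
6. -> 1011110110
7. -> 1010000100
8. -> 1011001111
9. -> 0010111000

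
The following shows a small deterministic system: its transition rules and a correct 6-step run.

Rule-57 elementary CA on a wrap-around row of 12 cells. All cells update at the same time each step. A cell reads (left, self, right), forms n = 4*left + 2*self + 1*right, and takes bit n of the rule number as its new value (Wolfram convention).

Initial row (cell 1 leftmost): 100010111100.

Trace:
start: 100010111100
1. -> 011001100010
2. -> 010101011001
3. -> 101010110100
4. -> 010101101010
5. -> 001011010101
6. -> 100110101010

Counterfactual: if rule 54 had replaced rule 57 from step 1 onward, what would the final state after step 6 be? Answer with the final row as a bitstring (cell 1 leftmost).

111000100111

(re-executing steps 1..6 under rule 54; state before step 1: 100010111100)
1. -> 110111000011
2. -> 001000100100
3. -> 011101111110
4. -> 100010000001
5. -> 010111000010
6. -> 111000100111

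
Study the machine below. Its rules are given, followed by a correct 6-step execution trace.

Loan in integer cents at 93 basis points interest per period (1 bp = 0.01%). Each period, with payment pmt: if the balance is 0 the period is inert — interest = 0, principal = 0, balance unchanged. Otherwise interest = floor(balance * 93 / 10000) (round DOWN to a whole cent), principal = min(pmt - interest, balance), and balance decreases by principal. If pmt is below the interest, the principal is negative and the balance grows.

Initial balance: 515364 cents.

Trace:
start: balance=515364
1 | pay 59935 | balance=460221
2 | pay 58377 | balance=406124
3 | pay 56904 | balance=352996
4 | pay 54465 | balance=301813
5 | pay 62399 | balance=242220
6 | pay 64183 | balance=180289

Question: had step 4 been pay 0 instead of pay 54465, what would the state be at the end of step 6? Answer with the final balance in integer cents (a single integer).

(re-executing from step 4 with the substitution; state before step 4: balance=352996)
4 | pay 0 | balance=356278
5 | pay 62399 | balance=297192
6 | pay 64183 | balance=235772

235772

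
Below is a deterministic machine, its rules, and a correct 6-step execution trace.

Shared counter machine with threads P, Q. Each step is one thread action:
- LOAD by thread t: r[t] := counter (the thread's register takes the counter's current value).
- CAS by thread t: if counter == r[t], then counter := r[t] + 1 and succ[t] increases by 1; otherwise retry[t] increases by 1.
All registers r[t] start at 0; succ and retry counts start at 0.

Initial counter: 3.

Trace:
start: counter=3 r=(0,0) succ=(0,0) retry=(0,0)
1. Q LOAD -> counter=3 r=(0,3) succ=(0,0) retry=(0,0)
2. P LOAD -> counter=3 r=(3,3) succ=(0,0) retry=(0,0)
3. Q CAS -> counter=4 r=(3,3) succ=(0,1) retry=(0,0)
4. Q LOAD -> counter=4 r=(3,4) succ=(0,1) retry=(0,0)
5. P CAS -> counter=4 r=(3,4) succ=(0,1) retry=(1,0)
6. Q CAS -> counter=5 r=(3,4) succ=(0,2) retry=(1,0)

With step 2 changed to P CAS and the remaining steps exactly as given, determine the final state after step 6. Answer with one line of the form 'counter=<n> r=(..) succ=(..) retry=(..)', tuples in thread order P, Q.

(re-executing from step 2 with the substitution; state before step 2: counter=3 r=(0,3) succ=(0,0) retry=(0,0))
2. P CAS -> counter=3 r=(0,3) succ=(0,0) retry=(1,0)
3. Q CAS -> counter=4 r=(0,3) succ=(0,1) retry=(1,0)
4. Q LOAD -> counter=4 r=(0,4) succ=(0,1) retry=(1,0)
5. P CAS -> counter=4 r=(0,4) succ=(0,1) retry=(2,0)
6. Q CAS -> counter=5 r=(0,4) succ=(0,2) retry=(2,0)

counter=5 r=(0,4) succ=(0,2) retry=(2,0)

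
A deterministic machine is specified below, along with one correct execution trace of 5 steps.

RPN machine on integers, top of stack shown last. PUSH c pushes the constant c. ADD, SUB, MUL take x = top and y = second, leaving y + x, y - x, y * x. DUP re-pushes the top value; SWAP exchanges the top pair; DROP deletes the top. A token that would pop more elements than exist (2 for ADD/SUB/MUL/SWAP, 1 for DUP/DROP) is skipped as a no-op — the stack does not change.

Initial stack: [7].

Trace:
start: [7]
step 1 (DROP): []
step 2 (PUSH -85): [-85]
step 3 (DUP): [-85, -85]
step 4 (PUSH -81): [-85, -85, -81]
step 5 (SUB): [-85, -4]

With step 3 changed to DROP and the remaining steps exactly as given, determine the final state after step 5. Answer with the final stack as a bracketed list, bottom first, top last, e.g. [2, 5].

[-81]

(re-executing from step 3 with the substitution; state before step 3: [-85])
step 3 (DROP): []
step 4 (PUSH -81): [-81]
step 5 (SUB): [-81]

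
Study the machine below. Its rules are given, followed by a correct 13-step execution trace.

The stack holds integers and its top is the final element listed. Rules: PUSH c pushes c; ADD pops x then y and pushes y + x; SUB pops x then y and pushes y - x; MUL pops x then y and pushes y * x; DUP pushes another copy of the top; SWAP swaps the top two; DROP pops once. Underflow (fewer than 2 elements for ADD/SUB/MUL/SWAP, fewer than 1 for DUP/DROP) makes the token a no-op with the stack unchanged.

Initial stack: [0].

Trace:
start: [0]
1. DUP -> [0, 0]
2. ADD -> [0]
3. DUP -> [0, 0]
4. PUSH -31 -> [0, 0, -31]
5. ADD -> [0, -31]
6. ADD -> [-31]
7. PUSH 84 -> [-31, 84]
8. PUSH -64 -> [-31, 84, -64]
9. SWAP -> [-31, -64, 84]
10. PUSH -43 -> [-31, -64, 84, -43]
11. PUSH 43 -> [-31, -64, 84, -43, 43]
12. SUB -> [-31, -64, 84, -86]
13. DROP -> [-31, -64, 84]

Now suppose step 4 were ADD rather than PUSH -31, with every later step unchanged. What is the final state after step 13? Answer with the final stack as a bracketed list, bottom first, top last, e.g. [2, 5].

(re-executing from step 4 with the substitution; state before step 4: [0, 0])
4. ADD -> [0]
5. ADD -> [0]
6. ADD -> [0]
7. PUSH 84 -> [0, 84]
8. PUSH -64 -> [0, 84, -64]
9. SWAP -> [0, -64, 84]
10. PUSH -43 -> [0, -64, 84, -43]
11. PUSH 43 -> [0, -64, 84, -43, 43]
12. SUB -> [0, -64, 84, -86]
13. DROP -> [0, -64, 84]

[0, -64, 84]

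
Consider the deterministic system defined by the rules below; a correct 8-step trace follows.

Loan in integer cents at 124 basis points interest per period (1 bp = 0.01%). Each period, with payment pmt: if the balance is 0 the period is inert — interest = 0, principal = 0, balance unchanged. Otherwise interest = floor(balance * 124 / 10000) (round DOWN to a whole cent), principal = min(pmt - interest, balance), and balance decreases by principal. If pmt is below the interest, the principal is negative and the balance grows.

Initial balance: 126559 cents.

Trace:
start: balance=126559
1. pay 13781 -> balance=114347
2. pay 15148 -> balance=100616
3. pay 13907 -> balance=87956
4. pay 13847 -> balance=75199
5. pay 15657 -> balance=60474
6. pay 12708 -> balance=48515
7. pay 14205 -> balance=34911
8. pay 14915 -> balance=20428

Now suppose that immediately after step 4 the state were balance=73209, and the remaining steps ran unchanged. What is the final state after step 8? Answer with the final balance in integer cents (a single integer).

state after step 4 := balance=73209
5. pay 15657 -> balance=58459
6. pay 12708 -> balance=46475
7. pay 14205 -> balance=32846
8. pay 14915 -> balance=18338

18338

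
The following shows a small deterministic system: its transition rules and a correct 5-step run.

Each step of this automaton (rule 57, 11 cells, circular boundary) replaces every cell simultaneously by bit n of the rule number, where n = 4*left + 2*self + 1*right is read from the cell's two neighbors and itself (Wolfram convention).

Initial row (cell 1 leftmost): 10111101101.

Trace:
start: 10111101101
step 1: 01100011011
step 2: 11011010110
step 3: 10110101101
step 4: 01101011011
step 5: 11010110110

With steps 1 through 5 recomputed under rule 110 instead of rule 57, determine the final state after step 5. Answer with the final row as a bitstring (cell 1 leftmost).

11001100001

(re-executing steps 1..5 under rule 110; state before step 1: 10111101101)
step 1: 11100111111
step 2: 00101100000
step 3: 01111100000
step 4: 11000100000
step 5: 11001100001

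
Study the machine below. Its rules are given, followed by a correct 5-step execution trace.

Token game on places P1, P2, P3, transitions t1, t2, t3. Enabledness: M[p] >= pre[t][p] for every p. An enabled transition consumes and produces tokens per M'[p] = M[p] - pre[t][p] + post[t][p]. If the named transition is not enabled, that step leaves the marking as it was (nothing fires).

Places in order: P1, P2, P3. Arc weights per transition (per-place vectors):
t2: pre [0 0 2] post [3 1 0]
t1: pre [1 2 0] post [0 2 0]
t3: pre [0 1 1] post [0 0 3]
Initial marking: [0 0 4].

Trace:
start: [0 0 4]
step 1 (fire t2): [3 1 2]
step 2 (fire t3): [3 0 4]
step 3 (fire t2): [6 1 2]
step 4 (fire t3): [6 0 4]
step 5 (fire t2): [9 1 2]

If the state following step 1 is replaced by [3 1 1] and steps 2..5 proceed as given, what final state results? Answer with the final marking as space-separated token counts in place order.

9 1 1

state after step 1 := [3 1 1]
step 2 (fire t3): [3 0 3]
step 3 (fire t2): [6 1 1]
step 4 (fire t3): [6 0 3]
step 5 (fire t2): [9 1 1]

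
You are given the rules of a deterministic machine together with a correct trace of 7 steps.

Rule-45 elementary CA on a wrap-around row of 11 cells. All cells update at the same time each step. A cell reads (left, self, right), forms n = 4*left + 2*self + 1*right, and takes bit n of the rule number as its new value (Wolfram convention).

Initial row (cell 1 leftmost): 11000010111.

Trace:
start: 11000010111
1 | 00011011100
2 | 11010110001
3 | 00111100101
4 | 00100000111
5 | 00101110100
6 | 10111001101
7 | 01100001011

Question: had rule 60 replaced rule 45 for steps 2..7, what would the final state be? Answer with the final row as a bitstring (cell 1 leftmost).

(re-executing steps 2..7 under rule 60; state before step 2: 00011011100)
2 | 00010110010
3 | 00011101011
4 | 10010011110
5 | 11011010001
6 | 00110111001
7 | 10101100101

10101100101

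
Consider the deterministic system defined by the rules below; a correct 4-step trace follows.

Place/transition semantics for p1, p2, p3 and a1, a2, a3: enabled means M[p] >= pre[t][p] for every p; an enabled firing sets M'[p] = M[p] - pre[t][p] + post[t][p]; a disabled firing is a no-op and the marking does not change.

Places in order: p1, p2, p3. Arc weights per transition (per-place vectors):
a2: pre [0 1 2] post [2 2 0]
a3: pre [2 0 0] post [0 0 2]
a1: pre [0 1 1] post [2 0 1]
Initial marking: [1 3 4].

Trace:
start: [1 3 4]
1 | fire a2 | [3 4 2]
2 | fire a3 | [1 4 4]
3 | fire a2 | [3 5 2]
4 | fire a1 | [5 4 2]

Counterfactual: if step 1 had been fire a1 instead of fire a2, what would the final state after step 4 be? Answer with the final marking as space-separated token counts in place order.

(re-executing from step 1 with the substitution; state before step 1: [1 3 4])
1 | fire a1 | [3 2 4]
2 | fire a3 | [1 2 6]
3 | fire a2 | [3 3 4]
4 | fire a1 | [5 2 4]

5 2 4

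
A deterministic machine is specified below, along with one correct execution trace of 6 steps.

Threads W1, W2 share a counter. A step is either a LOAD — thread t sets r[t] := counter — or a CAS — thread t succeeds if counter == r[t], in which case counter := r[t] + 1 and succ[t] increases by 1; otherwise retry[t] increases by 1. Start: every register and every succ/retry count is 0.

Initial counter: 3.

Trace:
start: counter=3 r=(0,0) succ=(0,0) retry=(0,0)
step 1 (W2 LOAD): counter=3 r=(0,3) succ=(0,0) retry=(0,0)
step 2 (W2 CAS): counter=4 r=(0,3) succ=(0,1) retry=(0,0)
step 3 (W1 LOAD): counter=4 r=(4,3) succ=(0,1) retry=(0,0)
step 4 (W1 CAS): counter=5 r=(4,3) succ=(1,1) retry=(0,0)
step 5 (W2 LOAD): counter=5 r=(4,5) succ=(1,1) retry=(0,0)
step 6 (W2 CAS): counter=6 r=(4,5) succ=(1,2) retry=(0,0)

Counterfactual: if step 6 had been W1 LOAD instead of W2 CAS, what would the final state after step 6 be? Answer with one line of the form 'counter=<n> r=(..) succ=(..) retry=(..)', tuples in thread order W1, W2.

(re-executing from step 6 with the substitution; state before step 6: counter=5 r=(4,5) succ=(1,1) retry=(0,0))
step 6 (W1 LOAD): counter=5 r=(5,5) succ=(1,1) retry=(0,0)

counter=5 r=(5,5) succ=(1,1) retry=(0,0)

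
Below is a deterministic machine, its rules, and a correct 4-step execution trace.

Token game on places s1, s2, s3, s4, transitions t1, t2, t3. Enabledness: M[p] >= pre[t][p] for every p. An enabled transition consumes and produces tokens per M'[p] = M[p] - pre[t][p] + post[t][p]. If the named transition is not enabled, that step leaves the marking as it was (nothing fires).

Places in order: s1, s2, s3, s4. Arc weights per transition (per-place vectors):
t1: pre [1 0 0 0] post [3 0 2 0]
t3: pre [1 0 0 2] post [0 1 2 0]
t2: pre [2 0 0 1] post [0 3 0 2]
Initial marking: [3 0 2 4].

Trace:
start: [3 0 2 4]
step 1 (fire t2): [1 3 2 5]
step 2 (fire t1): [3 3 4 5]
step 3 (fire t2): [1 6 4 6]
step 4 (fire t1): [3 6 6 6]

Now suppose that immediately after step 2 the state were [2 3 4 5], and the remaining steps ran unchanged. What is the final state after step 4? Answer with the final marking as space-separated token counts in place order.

0 6 4 6

state after step 2 := [2 3 4 5]
step 3 (fire t2): [0 6 4 6]
step 4 (fire t1): [0 6 4 6]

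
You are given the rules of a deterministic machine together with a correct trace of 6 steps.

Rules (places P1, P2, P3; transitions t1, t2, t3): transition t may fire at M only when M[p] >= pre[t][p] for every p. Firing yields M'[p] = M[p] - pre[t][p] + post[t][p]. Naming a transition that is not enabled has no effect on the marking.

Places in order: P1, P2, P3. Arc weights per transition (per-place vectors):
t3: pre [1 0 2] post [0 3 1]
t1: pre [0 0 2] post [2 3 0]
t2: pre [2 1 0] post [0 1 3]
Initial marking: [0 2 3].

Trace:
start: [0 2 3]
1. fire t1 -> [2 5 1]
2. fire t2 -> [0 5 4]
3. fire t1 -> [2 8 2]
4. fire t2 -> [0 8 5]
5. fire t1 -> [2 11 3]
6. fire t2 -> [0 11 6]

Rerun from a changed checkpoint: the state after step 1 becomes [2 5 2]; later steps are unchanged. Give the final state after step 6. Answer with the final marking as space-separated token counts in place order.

0 11 7

state after step 1 := [2 5 2]
2. fire t2 -> [0 5 5]
3. fire t1 -> [2 8 3]
4. fire t2 -> [0 8 6]
5. fire t1 -> [2 11 4]
6. fire t2 -> [0 11 7]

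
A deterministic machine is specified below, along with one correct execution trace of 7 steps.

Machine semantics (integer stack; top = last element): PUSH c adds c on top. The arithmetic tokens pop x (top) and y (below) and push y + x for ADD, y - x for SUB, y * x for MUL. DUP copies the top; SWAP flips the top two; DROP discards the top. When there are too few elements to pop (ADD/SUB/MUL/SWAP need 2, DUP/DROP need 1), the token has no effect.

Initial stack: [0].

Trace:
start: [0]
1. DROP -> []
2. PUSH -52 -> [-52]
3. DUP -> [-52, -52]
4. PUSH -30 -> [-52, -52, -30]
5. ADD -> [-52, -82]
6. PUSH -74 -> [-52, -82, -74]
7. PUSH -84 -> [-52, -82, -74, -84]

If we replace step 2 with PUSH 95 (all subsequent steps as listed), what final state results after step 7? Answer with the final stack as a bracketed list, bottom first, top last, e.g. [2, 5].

[95, 65, -74, -84]

(re-executing from step 2 with the substitution; state before step 2: [])
2. PUSH 95 -> [95]
3. DUP -> [95, 95]
4. PUSH -30 -> [95, 95, -30]
5. ADD -> [95, 65]
6. PUSH -74 -> [95, 65, -74]
7. PUSH -84 -> [95, 65, -74, -84]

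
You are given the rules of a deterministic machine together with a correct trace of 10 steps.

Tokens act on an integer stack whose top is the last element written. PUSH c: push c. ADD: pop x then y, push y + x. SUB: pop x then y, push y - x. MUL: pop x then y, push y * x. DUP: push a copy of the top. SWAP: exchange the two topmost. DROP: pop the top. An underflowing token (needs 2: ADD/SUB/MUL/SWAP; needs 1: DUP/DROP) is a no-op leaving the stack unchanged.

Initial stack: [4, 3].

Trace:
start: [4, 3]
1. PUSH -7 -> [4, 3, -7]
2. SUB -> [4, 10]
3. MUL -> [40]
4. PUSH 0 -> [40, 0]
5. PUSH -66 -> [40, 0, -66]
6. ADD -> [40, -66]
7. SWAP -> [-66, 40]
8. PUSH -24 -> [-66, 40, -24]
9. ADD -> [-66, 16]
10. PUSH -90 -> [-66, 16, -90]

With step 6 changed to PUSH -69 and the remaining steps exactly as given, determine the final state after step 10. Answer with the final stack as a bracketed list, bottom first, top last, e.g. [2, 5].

[40, 0, -69, -90, -90]

(re-executing from step 6 with the substitution; state before step 6: [40, 0, -66])
6. PUSH -69 -> [40, 0, -66, -69]
7. SWAP -> [40, 0, -69, -66]
8. PUSH -24 -> [40, 0, -69, -66, -24]
9. ADD -> [40, 0, -69, -90]
10. PUSH -90 -> [40, 0, -69, -90, -90]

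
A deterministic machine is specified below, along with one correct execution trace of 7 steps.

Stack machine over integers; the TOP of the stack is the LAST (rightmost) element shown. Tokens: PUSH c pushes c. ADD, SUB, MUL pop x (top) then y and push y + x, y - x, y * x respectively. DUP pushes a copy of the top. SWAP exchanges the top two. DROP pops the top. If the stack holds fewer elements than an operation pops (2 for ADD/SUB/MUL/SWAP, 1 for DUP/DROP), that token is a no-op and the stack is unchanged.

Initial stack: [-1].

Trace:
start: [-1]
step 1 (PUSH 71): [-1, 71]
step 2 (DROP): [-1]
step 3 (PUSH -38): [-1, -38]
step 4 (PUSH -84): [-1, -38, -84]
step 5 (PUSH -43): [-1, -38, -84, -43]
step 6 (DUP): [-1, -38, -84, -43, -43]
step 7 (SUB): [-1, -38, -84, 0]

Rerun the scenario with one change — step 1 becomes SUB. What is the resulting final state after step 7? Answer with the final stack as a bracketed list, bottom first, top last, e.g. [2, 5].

(re-executing from step 1 with the substitution; state before step 1: [-1])
step 1 (SUB): [-1]
step 2 (DROP): []
step 3 (PUSH -38): [-38]
step 4 (PUSH -84): [-38, -84]
step 5 (PUSH -43): [-38, -84, -43]
step 6 (DUP): [-38, -84, -43, -43]
step 7 (SUB): [-38, -84, 0]

[-38, -84, 0]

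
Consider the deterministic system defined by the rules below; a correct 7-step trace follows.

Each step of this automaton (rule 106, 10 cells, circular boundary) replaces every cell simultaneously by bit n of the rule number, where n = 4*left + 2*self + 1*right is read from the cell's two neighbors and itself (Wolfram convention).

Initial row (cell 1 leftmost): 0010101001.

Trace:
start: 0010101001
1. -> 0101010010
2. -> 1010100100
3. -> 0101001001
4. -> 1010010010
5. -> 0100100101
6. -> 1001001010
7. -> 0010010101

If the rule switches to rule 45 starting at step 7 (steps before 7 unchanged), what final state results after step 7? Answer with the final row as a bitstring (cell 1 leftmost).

1001001111

(re-executing step 7 under rule 45; state before step 7: 1001001010)
7. -> 1001001111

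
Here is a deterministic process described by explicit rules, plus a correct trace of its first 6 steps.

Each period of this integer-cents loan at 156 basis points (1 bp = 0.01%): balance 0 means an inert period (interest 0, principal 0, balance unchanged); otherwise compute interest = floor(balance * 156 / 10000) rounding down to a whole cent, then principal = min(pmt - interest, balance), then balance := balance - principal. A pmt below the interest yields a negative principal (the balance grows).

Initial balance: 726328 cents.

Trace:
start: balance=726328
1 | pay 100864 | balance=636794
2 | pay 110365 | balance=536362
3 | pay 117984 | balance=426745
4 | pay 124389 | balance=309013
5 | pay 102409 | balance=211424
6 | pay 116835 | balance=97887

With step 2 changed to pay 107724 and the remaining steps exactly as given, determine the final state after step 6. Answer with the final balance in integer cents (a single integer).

100697

(re-executing from step 2 with the substitution; state before step 2: balance=636794)
2 | pay 107724 | balance=539003
3 | pay 117984 | balance=429427
4 | pay 124389 | balance=311737
5 | pay 102409 | balance=214191
6 | pay 116835 | balance=100697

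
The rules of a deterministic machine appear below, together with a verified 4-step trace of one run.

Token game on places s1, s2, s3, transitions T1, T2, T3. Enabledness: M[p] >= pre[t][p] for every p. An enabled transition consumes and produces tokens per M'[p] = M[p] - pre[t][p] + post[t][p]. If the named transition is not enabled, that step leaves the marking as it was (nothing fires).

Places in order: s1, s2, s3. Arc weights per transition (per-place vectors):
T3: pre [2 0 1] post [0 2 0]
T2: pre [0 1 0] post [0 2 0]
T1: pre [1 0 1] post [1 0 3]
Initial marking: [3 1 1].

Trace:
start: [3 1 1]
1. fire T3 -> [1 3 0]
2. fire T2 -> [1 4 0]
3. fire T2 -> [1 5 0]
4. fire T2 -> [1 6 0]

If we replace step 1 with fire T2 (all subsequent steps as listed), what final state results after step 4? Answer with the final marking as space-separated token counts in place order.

(re-executing from step 1 with the substitution; state before step 1: [3 1 1])
1. fire T2 -> [3 2 1]
2. fire T2 -> [3 3 1]
3. fire T2 -> [3 4 1]
4. fire T2 -> [3 5 1]

3 5 1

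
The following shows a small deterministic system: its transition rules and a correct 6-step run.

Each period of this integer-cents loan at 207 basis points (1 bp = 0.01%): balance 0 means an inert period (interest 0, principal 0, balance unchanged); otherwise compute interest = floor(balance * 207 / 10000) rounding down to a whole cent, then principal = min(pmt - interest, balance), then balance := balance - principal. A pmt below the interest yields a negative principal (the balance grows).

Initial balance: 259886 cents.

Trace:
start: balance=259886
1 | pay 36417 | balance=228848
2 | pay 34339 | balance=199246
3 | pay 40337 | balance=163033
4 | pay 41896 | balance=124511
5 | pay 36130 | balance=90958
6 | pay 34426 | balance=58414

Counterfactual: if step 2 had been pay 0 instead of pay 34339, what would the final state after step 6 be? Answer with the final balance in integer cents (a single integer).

95686

(re-executing from step 2 with the substitution; state before step 2: balance=228848)
2 | pay 0 | balance=233585
3 | pay 40337 | balance=198083
4 | pay 41896 | balance=160287
5 | pay 36130 | balance=127474
6 | pay 34426 | balance=95686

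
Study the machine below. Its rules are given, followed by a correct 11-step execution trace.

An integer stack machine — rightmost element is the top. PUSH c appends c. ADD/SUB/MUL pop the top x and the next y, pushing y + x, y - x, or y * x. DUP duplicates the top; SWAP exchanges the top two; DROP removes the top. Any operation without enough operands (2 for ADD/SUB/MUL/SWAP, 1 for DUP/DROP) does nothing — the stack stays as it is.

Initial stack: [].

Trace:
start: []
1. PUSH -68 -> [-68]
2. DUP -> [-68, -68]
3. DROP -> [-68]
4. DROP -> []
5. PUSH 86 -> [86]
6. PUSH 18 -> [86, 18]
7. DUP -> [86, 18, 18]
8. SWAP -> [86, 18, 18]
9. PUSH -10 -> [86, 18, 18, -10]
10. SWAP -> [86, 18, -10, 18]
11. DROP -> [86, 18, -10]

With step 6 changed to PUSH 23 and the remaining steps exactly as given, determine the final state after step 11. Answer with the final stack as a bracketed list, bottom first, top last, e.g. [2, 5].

[86, 23, -10]

(re-executing from step 6 with the substitution; state before step 6: [86])
6. PUSH 23 -> [86, 23]
7. DUP -> [86, 23, 23]
8. SWAP -> [86, 23, 23]
9. PUSH -10 -> [86, 23, 23, -10]
10. SWAP -> [86, 23, -10, 23]
11. DROP -> [86, 23, -10]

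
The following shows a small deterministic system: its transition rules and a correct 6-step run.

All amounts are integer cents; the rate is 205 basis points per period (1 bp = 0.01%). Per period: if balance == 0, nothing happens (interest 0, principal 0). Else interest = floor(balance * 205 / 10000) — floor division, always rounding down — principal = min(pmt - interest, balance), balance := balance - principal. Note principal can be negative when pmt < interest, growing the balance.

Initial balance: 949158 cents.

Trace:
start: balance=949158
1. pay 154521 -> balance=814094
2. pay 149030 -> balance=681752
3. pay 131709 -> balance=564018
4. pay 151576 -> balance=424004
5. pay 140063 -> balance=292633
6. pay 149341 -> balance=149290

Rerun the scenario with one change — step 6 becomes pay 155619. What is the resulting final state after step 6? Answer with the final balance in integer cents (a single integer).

(re-executing from step 6 with the substitution; state before step 6: balance=292633)
6. pay 155619 -> balance=143012

143012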